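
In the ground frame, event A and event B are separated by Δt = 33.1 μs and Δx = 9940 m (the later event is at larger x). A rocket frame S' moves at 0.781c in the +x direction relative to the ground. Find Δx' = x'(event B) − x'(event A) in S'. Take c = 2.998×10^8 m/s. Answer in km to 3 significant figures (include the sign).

γ = 1/√(1 − 0.781²) = 1.6012
Δx' = γ(Δx − vΔt) = 1.6012 × (9940 m − 0.781×(2.998×10^8 m/s)×33.1×10^-6 s)
= 1.6012 × (2189.8 m) = 3.51 km

Δx' ≈ 3.51 km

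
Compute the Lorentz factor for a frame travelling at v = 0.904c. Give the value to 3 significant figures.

γ = 1/√(1 − β²) = 1/√(1 − 0.904²) = 1/√(0.18278) = 2.34

γ ≈ 2.34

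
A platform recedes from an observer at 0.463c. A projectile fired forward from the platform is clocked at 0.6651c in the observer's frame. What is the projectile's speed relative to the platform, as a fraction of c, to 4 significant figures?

u' ≈ 0.2920c

Inverse velocity addition: u' = (u − v)/(1 − uv/c²)
= (0.6651 − 0.463)/(1 − 0.6651×0.463) = 0.2021/0.692059 = 0.2920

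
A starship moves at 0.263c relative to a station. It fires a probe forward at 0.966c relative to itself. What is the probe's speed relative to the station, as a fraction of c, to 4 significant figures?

u ≈ 0.9800c

Relativistic velocity addition: u = (u' + v)/(1 + u'v/c²)
= (0.966 + 0.263)/(1 + 0.966×0.263) = 1.229/1.25406 = 0.9800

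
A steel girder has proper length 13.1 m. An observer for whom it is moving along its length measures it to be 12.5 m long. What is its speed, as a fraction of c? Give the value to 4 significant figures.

β ≈ 0.2992

γ = L₀/L = 13.1/12.5 = 1.04800
β = √(1 − 1/γ²) = 0.2992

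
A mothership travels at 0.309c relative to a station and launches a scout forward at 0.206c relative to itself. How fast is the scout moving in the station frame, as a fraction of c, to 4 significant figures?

Compose boost 2: (0.206 + 0.309)/(1 + 0.206×0.309) = 0.5150/1.06365 = 0.4842

u ≈ 0.4842c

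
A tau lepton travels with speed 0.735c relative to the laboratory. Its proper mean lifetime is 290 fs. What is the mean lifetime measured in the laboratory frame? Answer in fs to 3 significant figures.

Δt ≈ 428 fs

γ = 1/√(1 − 0.735²) = 1.4748
Time dilation: Δt = γτ₀ = 1.4748 × 290 fs = 428 fs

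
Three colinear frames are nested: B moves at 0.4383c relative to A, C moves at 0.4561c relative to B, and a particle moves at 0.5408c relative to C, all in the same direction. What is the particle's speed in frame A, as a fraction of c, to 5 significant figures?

u ≈ 0.91667c

Compose boost 2: (0.4561 + 0.4383)/(1 + 0.4561×0.4383) = 0.89440/1.199909 = 0.7453901
Compose boost 3: (0.5408 + 0.7453901)/(1 + 0.5408×0.7453901) = 1.286190/1.403107 = 0.91667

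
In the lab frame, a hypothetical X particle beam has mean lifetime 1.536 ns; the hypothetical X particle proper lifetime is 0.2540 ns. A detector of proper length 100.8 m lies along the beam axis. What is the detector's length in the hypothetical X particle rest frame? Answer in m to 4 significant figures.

Time dilation ⇒ γ = Δt/τ₀ = 1.536/0.2540 = 6.04724
Length contraction: L = L₀/γ = 100.8/6.04724 = 16.67 m

L ≈ 16.67 m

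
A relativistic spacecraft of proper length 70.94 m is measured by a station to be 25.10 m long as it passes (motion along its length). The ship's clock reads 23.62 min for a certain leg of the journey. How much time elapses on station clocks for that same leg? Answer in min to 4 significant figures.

Δt ≈ 66.76 min

Length contraction ⇒ γ = L₀/L = 70.94/25.10 = 2.82629
Time dilation: Δt = γτ₀ = 2.82629 × 23.62 min = 66.76 min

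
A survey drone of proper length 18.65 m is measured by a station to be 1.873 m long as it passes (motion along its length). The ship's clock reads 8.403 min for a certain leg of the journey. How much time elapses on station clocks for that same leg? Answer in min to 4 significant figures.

Length contraction ⇒ γ = L₀/L = 18.65/1.873 = 9.95729
Time dilation: Δt = γτ₀ = 9.95729 × 8.403 min = 83.67 min

Δt ≈ 83.67 min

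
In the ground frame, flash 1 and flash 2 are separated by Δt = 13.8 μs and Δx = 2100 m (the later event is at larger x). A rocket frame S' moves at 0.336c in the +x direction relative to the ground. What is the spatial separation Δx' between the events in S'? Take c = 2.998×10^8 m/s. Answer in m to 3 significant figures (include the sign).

γ = 1/√(1 − 0.336²) = 1.0617
Δx' = γ(Δx − vΔt) = 1.0617 × (2100 m − 0.336×(2.998×10^8 m/s)×13.8×10^-6 s)
= 1.0617 × (709.89 m) = 754 m

Δx' ≈ 754 m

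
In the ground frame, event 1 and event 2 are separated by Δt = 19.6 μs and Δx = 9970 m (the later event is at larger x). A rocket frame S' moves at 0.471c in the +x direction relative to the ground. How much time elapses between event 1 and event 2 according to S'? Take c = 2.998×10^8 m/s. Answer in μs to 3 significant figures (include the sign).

γ = 1/√(1 − 0.471²) = 1.1336
Δt' = γ(Δt − vΔx/c²) = 1.1336 × (19.6 μs − 0.471×9970 m / (2.998×10^8 m/s))
= 1.1336 × (3.9367 μs) = 4.46 μs

Δt' ≈ 4.46 μs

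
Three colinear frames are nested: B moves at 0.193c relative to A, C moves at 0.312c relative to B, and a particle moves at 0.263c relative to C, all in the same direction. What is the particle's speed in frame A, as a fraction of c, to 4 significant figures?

u ≈ 0.6570c

Compose boost 2: (0.312 + 0.193)/(1 + 0.312×0.193) = 0.5050/1.06022 = 0.476318
Compose boost 3: (0.263 + 0.476318)/(1 + 0.263×0.476318) = 0.739318/1.12527 = 0.6570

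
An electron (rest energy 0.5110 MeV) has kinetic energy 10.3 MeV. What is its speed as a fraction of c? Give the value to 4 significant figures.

β ≈ 0.9989

γ = 1 + K/(m₀c²) = 1 + 10.3/0.5110 = 21.1566
β = √(1 − 1/γ²) = 0.9989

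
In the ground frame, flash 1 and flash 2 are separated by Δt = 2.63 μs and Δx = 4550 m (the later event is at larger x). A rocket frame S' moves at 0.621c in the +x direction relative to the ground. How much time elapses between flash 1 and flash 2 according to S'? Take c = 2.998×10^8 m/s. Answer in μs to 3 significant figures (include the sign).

γ = 1/√(1 − 0.621²) = 1.2758
Δt' = γ(Δt − vΔx/c²) = 1.2758 × (2.63 μs − 0.621×4550 m / (2.998×10^8 m/s))
= 1.2758 × (-6.7948 μs) = -8.67 μs

Δt' ≈ -8.67 μs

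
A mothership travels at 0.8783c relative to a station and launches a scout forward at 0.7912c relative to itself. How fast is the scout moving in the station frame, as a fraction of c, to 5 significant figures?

Compose boost 2: (0.7912 + 0.8783)/(1 + 0.7912×0.8783) = 1.6695/1.694911 = 0.98501

u ≈ 0.98501c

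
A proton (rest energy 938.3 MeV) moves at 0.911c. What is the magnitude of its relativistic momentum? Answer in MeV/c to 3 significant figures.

γ = 1/√(1 − 0.911²) = 2.4248
p = γβm₀c = 2.4248 × 0.911 × 938.3 MeV/c = 2070 MeV/c

p ≈ 2070 MeV/c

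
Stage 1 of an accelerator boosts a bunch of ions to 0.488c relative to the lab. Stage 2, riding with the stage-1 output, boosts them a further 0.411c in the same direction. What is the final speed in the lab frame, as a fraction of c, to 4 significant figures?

u ≈ 0.7488c

Compose boost 2: (0.411 + 0.488)/(1 + 0.411×0.488) = 0.8990/1.20057 = 0.7488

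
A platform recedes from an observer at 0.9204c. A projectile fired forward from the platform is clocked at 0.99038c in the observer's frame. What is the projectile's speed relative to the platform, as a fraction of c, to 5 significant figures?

u' ≈ 0.79114c

Inverse velocity addition: u' = (u − v)/(1 − uv/c²)
= (0.99038 − 0.9204)/(1 − 0.99038×0.9204) = 0.069980/0.08845425 = 0.79114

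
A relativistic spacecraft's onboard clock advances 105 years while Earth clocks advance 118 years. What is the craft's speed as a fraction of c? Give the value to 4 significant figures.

β ≈ 0.4563

γ = Δt/τ₀ = 118/105 = 1.12381
β = √(1 − 1/γ²) = √(1 − 1/1.12381²) = 0.4563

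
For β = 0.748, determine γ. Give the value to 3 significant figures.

γ = 1/√(1 − β²) = 1/√(1 − 0.748²) = 1/√(0.44050) = 1.51

γ ≈ 1.51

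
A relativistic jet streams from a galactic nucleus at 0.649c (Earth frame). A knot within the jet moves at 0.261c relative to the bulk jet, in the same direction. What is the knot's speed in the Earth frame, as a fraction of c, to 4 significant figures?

Relativistic velocity addition: u = (u' + v)/(1 + u'v/c²)
= (0.261 + 0.649)/(1 + 0.261×0.649) = 0.9100/1.16939 = 0.7782

u ≈ 0.7782c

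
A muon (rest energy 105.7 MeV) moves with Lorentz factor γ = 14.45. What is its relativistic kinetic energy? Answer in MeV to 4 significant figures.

γ = 14.45 (given)
K = (γ − 1)m₀c² = (14.45 − 1) × 105.7 MeV = 13.4500 × 105.7 MeV = 1422 MeV

K ≈ 1422 MeV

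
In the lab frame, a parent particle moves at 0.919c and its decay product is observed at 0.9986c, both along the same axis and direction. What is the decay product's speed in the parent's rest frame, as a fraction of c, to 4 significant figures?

Inverse velocity addition: u' = (u − v)/(1 − uv/c²)
= (0.9986 − 0.919)/(1 − 0.9986×0.919) = 0.07960/0.0822866 = 0.9674

u' ≈ 0.9674c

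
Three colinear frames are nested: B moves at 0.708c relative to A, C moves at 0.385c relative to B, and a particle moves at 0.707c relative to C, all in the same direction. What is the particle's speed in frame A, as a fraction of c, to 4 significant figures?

Compose boost 2: (0.385 + 0.708)/(1 + 0.385×0.708) = 1.093/1.27258 = 0.858885
Compose boost 3: (0.707 + 0.858885)/(1 + 0.707×0.858885) = 1.56589/1.60723 = 0.9743

u ≈ 0.9743c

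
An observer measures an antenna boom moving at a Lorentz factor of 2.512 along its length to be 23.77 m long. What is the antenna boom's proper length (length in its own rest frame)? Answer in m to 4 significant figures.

L₀ ≈ 59.71 m

γ = 2.512 (given)
L₀ = γL = 2.512 × 23.77 = 59.71 m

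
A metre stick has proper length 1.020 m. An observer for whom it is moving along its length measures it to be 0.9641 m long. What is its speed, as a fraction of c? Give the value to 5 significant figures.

γ = L₀/L = 1.020/0.9641 = 1.057982
β = √(1 − 1/γ²) = 0.32650

β ≈ 0.32650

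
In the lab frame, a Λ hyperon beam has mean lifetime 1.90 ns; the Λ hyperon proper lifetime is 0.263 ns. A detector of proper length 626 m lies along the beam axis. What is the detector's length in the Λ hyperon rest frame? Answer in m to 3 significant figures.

Time dilation ⇒ γ = Δt/τ₀ = 1.90/0.263 = 7.2243
Length contraction: L = L₀/γ = 626/7.2243 = 86.7 m

L ≈ 86.7 m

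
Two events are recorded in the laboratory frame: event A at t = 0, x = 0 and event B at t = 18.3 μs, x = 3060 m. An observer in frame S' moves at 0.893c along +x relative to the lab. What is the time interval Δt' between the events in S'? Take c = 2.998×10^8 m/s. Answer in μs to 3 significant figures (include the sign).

Δt' ≈ 20.4 μs

γ = 1/√(1 − 0.893²) = 2.2219
Δt' = γ(Δt − vΔx/c²) = 2.2219 × (18.3 μs − 0.893×3060 m / (2.998×10^8 m/s))
= 2.2219 × (9.1853 μs) = 20.4 μs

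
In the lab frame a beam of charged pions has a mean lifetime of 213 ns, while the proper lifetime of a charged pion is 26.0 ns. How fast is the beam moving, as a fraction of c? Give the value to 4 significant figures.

β ≈ 0.9925

γ = Δt/τ₀ = 213/26.0 = 8.19231
β = √(1 − 1/γ²) = √(1 − 1/8.19231²) = 0.9925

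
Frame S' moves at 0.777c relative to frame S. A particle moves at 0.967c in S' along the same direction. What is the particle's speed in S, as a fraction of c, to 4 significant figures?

Relativistic velocity addition: u = (u' + v)/(1 + u'v/c²)
= (0.967 + 0.777)/(1 + 0.967×0.777) = 1.744/1.75136 = 0.9958

u ≈ 0.9958c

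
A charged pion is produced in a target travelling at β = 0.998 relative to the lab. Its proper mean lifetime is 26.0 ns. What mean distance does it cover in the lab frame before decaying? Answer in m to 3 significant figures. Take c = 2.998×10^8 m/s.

γ = 1/√(1 − 0.998²) = 15.819
Dilated lifetime: Δt = γτ₀ = 15.819 × 26.0 ns = 411.30 ns
d = vΔt = 0.998c × 411.30 ns = 2.9920×10^8 m/s × 4.1130×10^-7 s = 123 m

d ≈ 123 m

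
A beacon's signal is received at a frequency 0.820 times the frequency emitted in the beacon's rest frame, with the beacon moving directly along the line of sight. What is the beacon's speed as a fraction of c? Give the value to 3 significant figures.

f_obs/f_src = √((1−β)/(1+β)) = 0.820  ⇒  (1−β)/(1+β) = 0.67240
β = |1 − D²|/(1 + D²) = |1 − 0.67240|/(1 + 0.67240) = 0.196

β ≈ 0.196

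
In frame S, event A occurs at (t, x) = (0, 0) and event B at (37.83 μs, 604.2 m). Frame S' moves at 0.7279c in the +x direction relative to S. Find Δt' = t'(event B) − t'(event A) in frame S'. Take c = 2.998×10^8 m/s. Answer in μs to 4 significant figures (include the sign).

γ = 1/√(1 − 0.7279²) = 1.45840
Δt' = γ(Δt − vΔx/c²) = 1.45840 × (37.83 μs − 0.7279×604.2 m / (2.998×10^8 m/s))
= 1.45840 × (36.3630 μs) = 53.03 μs

Δt' ≈ 53.03 μs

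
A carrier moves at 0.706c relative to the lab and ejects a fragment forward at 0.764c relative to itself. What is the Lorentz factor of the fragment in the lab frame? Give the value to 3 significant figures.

γ ≈ 3.37

u_lab = (0.764 + 0.706)/(1 + 0.764×0.706) = 1.470/1.53938 = 0.954927
γ = 1/√(1 − 0.954927²) = 3.37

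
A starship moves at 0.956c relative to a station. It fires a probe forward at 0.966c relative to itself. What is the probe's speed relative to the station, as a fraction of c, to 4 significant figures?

u ≈ 0.9992c

Relativistic velocity addition: u = (u' + v)/(1 + u'v/c²)
= (0.966 + 0.956)/(1 + 0.966×0.956) = 1.922/1.92350 = 0.9992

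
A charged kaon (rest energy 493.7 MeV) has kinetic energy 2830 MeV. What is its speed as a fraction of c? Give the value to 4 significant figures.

γ = 1 + K/(m₀c²) = 1 + 2830/493.7 = 6.73223
β = √(1 − 1/γ²) = 0.9889

β ≈ 0.9889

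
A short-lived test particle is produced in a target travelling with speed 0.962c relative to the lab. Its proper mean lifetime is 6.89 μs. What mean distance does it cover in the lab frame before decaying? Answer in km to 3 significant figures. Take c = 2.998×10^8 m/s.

d ≈ 7.28 km

γ = 1/√(1 − 0.962²) = 3.6623
Dilated lifetime: Δt = γτ₀ = 3.6623 × 6.89 μs = 25.234 μs
d = vΔt = 0.962c × 25.234 μs = 2.8841×10^8 m/s × 2.5234×10^-5 s = 7.28 km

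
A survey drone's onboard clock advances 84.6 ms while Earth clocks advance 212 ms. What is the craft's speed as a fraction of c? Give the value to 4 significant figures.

β ≈ 0.9169

γ = Δt/τ₀ = 212/84.6 = 2.50591
β = √(1 − 1/γ²) = √(1 − 1/2.50591²) = 0.9169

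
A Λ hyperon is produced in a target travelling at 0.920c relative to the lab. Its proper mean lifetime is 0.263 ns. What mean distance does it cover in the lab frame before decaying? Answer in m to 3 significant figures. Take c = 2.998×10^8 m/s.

d ≈ 0.185 m

γ = 1/√(1 − 0.920²) = 2.5516
Dilated lifetime: Δt = γτ₀ = 2.5516 × 0.263 ns = 0.67106 ns
d = vΔt = 0.920c × 0.67106 ns = 2.7582×10^8 m/s × 6.7106×10^-10 s = 0.185 m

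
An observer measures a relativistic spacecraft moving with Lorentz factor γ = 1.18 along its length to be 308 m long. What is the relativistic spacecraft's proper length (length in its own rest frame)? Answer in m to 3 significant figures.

L₀ ≈ 363 m

γ = 1.18 (given)
L₀ = γL = 1.18 × 308 = 363 m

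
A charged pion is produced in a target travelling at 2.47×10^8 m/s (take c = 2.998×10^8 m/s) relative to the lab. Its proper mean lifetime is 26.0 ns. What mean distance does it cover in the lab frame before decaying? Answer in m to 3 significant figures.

β = v/c = 2.47×10^8 / 2.998×10^8 = 0.82388
γ = 1/√(1 − 0.82388²) = 1.7644
Dilated lifetime: Δt = γτ₀ = 1.7644 × 26.0 ns = 45.875 ns
d = vΔt = 0.82388c × 45.875 ns = 2.4700×10^8 m/s × 4.5875×10^-8 s = 11.3 m

d ≈ 11.3 m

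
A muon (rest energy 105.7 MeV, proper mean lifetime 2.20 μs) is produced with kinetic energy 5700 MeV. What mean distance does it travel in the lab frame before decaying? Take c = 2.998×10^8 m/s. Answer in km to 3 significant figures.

d ≈ 36.2 km

γ = 1 + K/(m₀c²) = 1 + 5700/105.7 = 54.926
β = √(1 − 1/γ²) = 0.99983
Dilated lifetime: γτ₀ = 54.926 × 2.20 μs = 120.84 μs
d = βc·γτ₀ = 0.99983 × (2.998×10^8 m/s) × 0.00012084 s = 36.2 km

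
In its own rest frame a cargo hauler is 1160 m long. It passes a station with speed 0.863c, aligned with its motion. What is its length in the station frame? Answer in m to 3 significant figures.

L ≈ 586 m

γ = 1/√(1 − 0.863²) = 1.9794
Length contraction: L = L₀/γ = 1160/1.9794 = 586 m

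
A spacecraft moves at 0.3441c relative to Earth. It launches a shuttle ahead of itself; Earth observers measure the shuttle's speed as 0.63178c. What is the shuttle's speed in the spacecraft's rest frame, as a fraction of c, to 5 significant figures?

u' ≈ 0.36759c

Inverse velocity addition: u' = (u − v)/(1 − uv/c²)
= (0.63178 − 0.3441)/(1 − 0.63178×0.3441) = 0.28768/0.7826045 = 0.36759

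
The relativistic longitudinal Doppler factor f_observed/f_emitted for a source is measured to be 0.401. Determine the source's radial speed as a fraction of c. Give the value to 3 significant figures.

β ≈ 0.723

f_obs/f_src = √((1−β)/(1+β)) = 0.401  ⇒  (1−β)/(1+β) = 0.16080
β = |1 − D²|/(1 + D²) = |1 − 0.16080|/(1 + 0.16080) = 0.723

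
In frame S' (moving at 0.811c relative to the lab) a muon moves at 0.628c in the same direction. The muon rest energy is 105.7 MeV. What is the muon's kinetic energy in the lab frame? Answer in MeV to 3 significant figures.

K ≈ 245 MeV

u_lab = (0.628 + 0.811)/(1 + 0.628×0.811) = 0.953417
γ = 1/√(1 − 0.953417²) = 3.3150
K = (γ − 1)m₀c² = (3.3150 − 1) × 105.7 = 2.3150 × 105.7 = 245 MeV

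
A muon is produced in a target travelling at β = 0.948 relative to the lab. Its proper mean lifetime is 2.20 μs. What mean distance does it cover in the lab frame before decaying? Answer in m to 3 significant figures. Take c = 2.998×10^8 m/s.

d ≈ 1960 m

γ = 1/√(1 − 0.948²) = 3.1420
Dilated lifetime: Δt = γτ₀ = 3.1420 × 2.20 μs = 6.9124 μs
d = vΔt = 0.948c × 6.9124 μs = 2.8421×10^8 m/s × 6.9124×10^-6 s = 1960 m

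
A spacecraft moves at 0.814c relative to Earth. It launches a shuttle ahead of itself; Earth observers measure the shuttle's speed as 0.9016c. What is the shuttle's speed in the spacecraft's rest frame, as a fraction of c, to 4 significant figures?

Inverse velocity addition: u' = (u − v)/(1 − uv/c²)
= (0.9016 − 0.814)/(1 − 0.9016×0.814) = 0.08760/0.266098 = 0.3292

u' ≈ 0.3292c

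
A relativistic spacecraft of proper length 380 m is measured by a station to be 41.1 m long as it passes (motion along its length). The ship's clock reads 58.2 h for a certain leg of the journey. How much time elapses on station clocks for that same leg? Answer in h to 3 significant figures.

Length contraction ⇒ γ = L₀/L = 380/41.1 = 9.2457
Time dilation: Δt = γτ₀ = 9.2457 × 58.2 h = 538 h

Δt ≈ 538 h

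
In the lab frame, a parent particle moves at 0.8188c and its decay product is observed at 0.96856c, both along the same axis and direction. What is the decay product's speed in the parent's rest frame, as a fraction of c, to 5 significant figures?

Inverse velocity addition: u' = (u − v)/(1 − uv/c²)
= (0.96856 − 0.8188)/(1 − 0.96856×0.8188) = 0.14976/0.2069431 = 0.72368

u' ≈ 0.72368c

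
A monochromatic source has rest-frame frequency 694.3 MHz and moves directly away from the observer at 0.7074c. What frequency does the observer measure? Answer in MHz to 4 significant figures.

f_obs ≈ 287.4 MHz

Relativistic Doppler: f_obs = f_src √((1−β)/(1+β))
= 694.3 × √(0.292600/1.70740) = 694.3 × 0.413971 = 287.4 MHz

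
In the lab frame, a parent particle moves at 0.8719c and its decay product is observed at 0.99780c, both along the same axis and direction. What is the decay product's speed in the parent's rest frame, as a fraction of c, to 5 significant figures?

Inverse velocity addition: u' = (u − v)/(1 − uv/c²)
= (0.99780 − 0.8719)/(1 − 0.99780×0.8719) = 0.12590/0.1300182 = 0.96833

u' ≈ 0.96833c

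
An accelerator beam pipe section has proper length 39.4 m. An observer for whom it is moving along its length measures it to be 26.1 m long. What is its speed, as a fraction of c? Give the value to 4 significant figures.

γ = L₀/L = 39.4/26.1 = 1.50958
β = √(1 − 1/γ²) = 0.7491

β ≈ 0.7491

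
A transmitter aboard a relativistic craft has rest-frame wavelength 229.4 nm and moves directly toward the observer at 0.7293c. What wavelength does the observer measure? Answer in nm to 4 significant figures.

Relativistic Doppler: λ_obs = λ_src √((1−β)/(1+β))
= 229.4 × √(0.270700/1.72930) = 229.4 × 0.395648 = 90.76 nm

λ_obs ≈ 90.76 nm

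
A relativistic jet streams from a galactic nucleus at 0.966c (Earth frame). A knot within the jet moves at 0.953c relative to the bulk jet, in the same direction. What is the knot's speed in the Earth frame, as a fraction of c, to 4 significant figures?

u ≈ 0.9992c

Relativistic velocity addition: u = (u' + v)/(1 + u'v/c²)
= (0.953 + 0.966)/(1 + 0.953×0.966) = 1.919/1.92060 = 0.9992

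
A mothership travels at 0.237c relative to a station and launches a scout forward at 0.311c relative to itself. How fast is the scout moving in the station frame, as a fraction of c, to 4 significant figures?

Compose boost 2: (0.311 + 0.237)/(1 + 0.311×0.237) = 0.5480/1.07371 = 0.5104

u ≈ 0.5104c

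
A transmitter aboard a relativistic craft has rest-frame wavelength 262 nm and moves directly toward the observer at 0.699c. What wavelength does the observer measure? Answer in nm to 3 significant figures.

Relativistic Doppler: λ_obs = λ_src √((1−β)/(1+β))
= 262 × √(0.30100/1.6990) = 262 × 0.42091 = 110 nm

λ_obs ≈ 110 nm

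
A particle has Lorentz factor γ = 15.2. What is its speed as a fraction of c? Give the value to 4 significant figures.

β = √(1 − 1/γ²) = √(1 − 1/15.2²) = √(0.995672) = 0.9978

β ≈ 0.9978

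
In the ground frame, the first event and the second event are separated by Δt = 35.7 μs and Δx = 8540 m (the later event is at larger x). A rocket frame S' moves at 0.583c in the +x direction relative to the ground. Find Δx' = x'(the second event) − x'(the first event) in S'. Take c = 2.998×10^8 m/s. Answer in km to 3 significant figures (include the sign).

γ = 1/√(1 − 0.583²) = 1.2308
Δx' = γ(Δx − vΔt) = 1.2308 × (8540 m − 0.583×(2.998×10^8 m/s)×35.7×10^-6 s)
= 1.2308 × (2300.2 m) = 2.83 km

Δx' ≈ 2.83 km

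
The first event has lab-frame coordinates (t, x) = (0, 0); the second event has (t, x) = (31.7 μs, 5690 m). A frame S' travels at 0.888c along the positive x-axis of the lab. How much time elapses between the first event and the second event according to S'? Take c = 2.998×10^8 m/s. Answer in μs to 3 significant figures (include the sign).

γ = 1/√(1 − 0.888²) = 2.1747
Δt' = γ(Δt − vΔx/c²) = 2.1747 × (31.7 μs − 0.888×5690 m / (2.998×10^8 m/s))
= 2.1747 × (14.846 μs) = 32.3 μs

Δt' ≈ 32.3 μs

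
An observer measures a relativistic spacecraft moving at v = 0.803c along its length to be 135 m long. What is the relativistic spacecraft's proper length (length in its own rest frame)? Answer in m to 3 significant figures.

γ = 1/√(1 − 0.803²) = 1.6779
L₀ = γL = 1.6779 × 135 = 227 m

L₀ ≈ 227 m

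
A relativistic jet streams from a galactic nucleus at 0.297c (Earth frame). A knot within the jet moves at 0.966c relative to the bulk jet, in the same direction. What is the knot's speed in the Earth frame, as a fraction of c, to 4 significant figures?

Relativistic velocity addition: u = (u' + v)/(1 + u'v/c²)
= (0.966 + 0.297)/(1 + 0.966×0.297) = 1.263/1.28690 = 0.9814

u ≈ 0.9814c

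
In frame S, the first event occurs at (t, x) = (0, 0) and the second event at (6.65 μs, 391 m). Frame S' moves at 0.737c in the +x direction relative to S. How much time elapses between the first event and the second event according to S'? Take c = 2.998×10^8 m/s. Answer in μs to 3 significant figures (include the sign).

γ = 1/√(1 − 0.737²) = 1.4795
Δt' = γ(Δt − vΔx/c²) = 1.4795 × (6.65 μs − 0.737×391 m / (2.998×10^8 m/s))
= 1.4795 × (5.6888 μs) = 8.42 μs

Δt' ≈ 8.42 μs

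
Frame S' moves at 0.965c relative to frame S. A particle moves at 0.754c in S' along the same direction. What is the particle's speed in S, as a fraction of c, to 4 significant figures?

Relativistic velocity addition: u = (u' + v)/(1 + u'v/c²)
= (0.754 + 0.965)/(1 + 0.754×0.965) = 1.719/1.72761 = 0.9950

u ≈ 0.9950c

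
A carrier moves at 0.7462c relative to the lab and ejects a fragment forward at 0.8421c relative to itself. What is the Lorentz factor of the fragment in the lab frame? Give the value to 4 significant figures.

u_lab = (0.8421 + 0.7462)/(1 + 0.8421×0.7462) = 1.5883/1.628375 = 0.9753896
γ = 1/√(1 − 0.9753896²) = 4.535

γ ≈ 4.535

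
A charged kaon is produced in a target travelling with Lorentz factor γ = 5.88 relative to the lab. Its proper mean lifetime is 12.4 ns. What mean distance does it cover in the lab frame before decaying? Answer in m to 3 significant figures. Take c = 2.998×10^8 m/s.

β = √(1 − 1/γ²) = √(1 − 1/5.88²) = 0.98543
Dilated lifetime: Δt = γτ₀ = 5.88 × 12.4 ns = 72.912 ns
d = vΔt = 0.98543c × 72.912 ns = 2.9543×10^8 m/s × 7.2912×10^-8 s = 21.5 m

d ≈ 21.5 m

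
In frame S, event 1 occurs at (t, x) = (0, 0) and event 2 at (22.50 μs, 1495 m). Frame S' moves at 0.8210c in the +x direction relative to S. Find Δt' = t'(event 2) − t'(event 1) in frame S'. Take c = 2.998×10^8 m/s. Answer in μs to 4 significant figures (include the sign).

Δt' ≈ 32.24 μs

γ = 1/√(1 − 0.8210²) = 1.75153
Δt' = γ(Δt − vΔx/c²) = 1.75153 × (22.50 μs − 0.8210×1495 m / (2.998×10^8 m/s))
= 1.75153 × (18.4060 μs) = 32.24 μs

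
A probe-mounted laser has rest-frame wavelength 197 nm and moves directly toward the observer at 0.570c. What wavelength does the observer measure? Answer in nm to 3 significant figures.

Relativistic Doppler: λ_obs = λ_src √((1−β)/(1+β))
= 197 × √(0.43000/1.5700) = 197 × 0.52334 = 103 nm

λ_obs ≈ 103 nm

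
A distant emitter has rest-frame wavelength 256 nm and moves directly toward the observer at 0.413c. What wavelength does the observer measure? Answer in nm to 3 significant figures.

Relativistic Doppler: λ_obs = λ_src √((1−β)/(1+β))
= 256 × √(0.58700/1.4130) = 256 × 0.64454 = 165 nm

λ_obs ≈ 165 nm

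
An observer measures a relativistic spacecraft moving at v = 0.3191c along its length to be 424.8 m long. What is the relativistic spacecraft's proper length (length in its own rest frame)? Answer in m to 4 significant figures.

L₀ ≈ 448.2 m

γ = 1/√(1 − 0.3191²) = 1.05516
L₀ = γL = 1.05516 × 424.8 = 448.2 m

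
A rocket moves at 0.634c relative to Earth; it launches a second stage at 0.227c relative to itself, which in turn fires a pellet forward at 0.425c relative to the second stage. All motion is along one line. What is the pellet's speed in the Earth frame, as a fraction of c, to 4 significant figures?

u ≈ 0.8923c

Compose boost 2: (0.227 + 0.634)/(1 + 0.227×0.634) = 0.8610/1.14392 = 0.752676
Compose boost 3: (0.425 + 0.752676)/(1 + 0.425×0.752676) = 1.17768/1.31989 = 0.8923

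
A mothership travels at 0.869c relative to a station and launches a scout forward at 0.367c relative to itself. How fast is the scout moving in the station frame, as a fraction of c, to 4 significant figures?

u ≈ 0.9371c

Compose boost 2: (0.367 + 0.869)/(1 + 0.367×0.869) = 1.236/1.31892 = 0.9371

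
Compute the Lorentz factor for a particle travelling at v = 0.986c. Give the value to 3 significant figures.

γ = 1/√(1 − β²) = 1/√(1 − 0.986²) = 1/√(0.027804) = 6.00

γ ≈ 6.00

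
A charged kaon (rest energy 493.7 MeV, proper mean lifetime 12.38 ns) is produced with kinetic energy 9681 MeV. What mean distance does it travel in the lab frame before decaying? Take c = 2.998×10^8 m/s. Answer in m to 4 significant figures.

γ = 1 + K/(m₀c²) = 1 + 9681/493.7 = 20.6091
β = √(1 − 1/γ²) = 0.998822
Dilated lifetime: γτ₀ = 20.6091 × 12.38 ns = 255.140 ns
d = βc·γτ₀ = 0.998822 × (2.998×10^8 m/s) × 2.55140×10^-7 s = 76.40 m

d ≈ 76.40 m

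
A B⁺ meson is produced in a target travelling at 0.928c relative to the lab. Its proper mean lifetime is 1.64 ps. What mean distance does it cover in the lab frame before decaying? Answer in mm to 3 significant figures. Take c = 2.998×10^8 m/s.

γ = 1/√(1 − 0.928²) = 2.6840
Dilated lifetime: Δt = γτ₀ = 2.6840 × 1.64 ps = 4.4017 ps
d = vΔt = 0.928c × 4.4017 ps = 2.7821×10^8 m/s × 4.4017×10^-12 s = 1.22 mm

d ≈ 1.22 mm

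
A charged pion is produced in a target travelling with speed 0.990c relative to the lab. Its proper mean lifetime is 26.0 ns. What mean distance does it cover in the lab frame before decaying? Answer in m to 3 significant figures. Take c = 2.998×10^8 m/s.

γ = 1/√(1 − 0.990²) = 7.0888
Dilated lifetime: Δt = γτ₀ = 7.0888 × 26.0 ns = 184.31 ns
d = vΔt = 0.990c × 184.31 ns = 2.9680×10^8 m/s × 1.8431×10^-7 s = 54.7 m

d ≈ 54.7 m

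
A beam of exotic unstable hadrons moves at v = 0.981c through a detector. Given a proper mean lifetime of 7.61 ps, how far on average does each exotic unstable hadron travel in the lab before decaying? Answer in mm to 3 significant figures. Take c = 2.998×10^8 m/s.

γ = 1/√(1 − 0.981²) = 5.1544
Dilated lifetime: Δt = γτ₀ = 5.1544 × 7.61 ps = 39.225 ps
d = vΔt = 0.981c × 39.225 ps = 2.9410×10^8 m/s × 3.9225×10^-11 s = 11.5 mm

d ≈ 11.5 mm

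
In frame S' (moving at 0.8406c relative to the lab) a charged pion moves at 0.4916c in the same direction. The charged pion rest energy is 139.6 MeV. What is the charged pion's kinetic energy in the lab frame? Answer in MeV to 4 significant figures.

K ≈ 278.7 MeV

u_lab = (0.4916 + 0.8406)/(1 + 0.4916×0.8406) = 0.9426573
γ = 1/√(1 − 0.9426573²) = 2.99614
K = (γ − 1)m₀c² = (2.99614 − 1) × 139.6 = 1.99614 × 139.6 = 278.7 MeV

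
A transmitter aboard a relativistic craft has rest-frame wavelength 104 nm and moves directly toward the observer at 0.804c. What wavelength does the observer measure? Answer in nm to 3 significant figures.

Relativistic Doppler: λ_obs = λ_src √((1−β)/(1+β))
= 104 × √(0.19600/1.8040) = 104 × 0.32962 = 34.3 nm

λ_obs ≈ 34.3 nm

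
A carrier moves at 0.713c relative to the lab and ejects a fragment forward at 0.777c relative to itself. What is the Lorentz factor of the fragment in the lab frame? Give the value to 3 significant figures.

u_lab = (0.777 + 0.713)/(1 + 0.777×0.713) = 1.490/1.55400 = 0.958815
γ = 1/√(1 − 0.958815²) = 3.52

γ ≈ 3.52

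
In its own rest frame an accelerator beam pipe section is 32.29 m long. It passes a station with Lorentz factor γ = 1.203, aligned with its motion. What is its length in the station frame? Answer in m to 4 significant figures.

L ≈ 26.84 m

γ = 1.203 (given)
Length contraction: L = L₀/γ = 32.29/1.203 = 26.84 m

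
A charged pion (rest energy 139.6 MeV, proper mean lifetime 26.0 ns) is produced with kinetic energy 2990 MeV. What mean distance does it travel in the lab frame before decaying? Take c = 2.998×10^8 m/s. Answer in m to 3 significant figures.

γ = 1 + K/(m₀c²) = 1 + 2990/139.6 = 22.418
β = √(1 − 1/γ²) = 0.99900
Dilated lifetime: γτ₀ = 22.418 × 26.0 ns = 582.88 ns
d = βc·γτ₀ = 0.99900 × (2.998×10^8 m/s) × 5.8288×10^-7 s = 175 m

d ≈ 175 m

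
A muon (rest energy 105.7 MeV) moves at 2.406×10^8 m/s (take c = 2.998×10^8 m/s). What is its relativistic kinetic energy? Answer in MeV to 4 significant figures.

β = v/c = 2.406×10^8 / 2.998×10^8 = 0.802535
γ = 1/√(1 − 0.802535²) = 1.67615
K = (γ − 1)m₀c² = (1.67615 − 1) × 105.7 MeV = 0.676151 × 105.7 MeV = 71.47 MeV

K ≈ 71.47 MeV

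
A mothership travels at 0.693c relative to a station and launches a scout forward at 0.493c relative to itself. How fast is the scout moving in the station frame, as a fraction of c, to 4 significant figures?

Compose boost 2: (0.493 + 0.693)/(1 + 0.493×0.693) = 1.186/1.34165 = 0.8840

u ≈ 0.8840c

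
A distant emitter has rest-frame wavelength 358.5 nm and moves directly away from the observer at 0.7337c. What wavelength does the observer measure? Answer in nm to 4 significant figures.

λ_obs ≈ 914.7 nm

Relativistic Doppler: λ_obs = λ_src √((1+β)/(1−β))
= 358.5 × √(1.73370/0.266300) = 358.5 × 2.55153 = 914.7 nm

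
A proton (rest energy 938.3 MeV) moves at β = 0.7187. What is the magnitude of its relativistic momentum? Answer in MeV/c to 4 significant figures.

γ = 1/√(1 − 0.7187²) = 1.43819
p = γβm₀c = 1.43819 × 0.7187 × 938.3 MeV/c = 969.8 MeV/c

p ≈ 969.8 MeV/c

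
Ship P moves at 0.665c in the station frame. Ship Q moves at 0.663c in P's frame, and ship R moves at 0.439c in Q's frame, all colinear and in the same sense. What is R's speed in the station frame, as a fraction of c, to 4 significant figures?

Compose boost 2: (0.663 + 0.665)/(1 + 0.663×0.665) = 1.328/1.44090 = 0.921649
Compose boost 3: (0.439 + 0.921649)/(1 + 0.439×0.921649) = 1.36065/1.40460 = 0.9687

u ≈ 0.9687c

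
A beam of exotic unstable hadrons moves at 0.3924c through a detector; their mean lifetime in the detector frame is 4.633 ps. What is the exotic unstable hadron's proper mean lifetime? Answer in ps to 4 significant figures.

γ = 1/√(1 − 0.3924²) = 1.08720
Proper time: τ₀ = Δt/γ = 4.633/1.08720 = 4.261 ps

τ₀ ≈ 4.261 ps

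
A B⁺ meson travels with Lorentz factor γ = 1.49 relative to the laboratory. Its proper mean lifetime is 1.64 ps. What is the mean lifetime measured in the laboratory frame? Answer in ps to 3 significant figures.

γ = 1.49 (given)
Time dilation: Δt = γτ₀ = 1.49 × 1.64 ps = 2.44 ps

Δt ≈ 2.44 ps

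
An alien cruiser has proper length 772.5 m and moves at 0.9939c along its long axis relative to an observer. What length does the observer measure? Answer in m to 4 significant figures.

γ = 1/√(1 − 0.9939²) = 9.06741
Length contraction: L = L₀/γ = 772.5/9.06741 = 85.20 m

L ≈ 85.20 m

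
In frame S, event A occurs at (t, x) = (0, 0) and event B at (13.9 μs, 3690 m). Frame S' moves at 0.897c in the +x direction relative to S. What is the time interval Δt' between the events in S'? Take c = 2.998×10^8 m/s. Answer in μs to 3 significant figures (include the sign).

Δt' ≈ 6.47 μs

γ = 1/√(1 − 0.897²) = 2.2623
Δt' = γ(Δt − vΔx/c²) = 2.2623 × (13.9 μs − 0.897×3690 m / (2.998×10^8 m/s))
= 2.2623 × (2.8595 μs) = 6.47 μs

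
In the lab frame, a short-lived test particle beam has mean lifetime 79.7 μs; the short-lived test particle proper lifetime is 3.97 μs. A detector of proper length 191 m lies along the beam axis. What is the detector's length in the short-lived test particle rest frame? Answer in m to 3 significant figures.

Time dilation ⇒ γ = Δt/τ₀ = 79.7/3.97 = 20.076
Length contraction: L = L₀/γ = 191/20.076 = 9.51 m

L ≈ 9.51 m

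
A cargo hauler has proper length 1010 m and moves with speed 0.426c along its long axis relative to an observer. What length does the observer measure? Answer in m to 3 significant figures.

γ = 1/√(1 − 0.426²) = 1.1053
Length contraction: L = L₀/γ = 1010/1.1053 = 914 m

L ≈ 914 m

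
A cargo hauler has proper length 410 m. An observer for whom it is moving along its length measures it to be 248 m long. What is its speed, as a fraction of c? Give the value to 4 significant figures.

β ≈ 0.7963

γ = L₀/L = 410/248 = 1.65323
β = √(1 − 1/γ²) = 0.7963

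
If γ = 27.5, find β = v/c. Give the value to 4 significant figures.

β ≈ 0.9993

β = √(1 − 1/γ²) = √(1 − 1/27.5²) = √(0.998678) = 0.9993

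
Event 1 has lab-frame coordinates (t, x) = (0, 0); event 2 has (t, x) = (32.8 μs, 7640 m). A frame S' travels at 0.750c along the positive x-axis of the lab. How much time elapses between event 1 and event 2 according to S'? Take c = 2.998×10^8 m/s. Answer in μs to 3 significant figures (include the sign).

Δt' ≈ 20.7 μs

γ = 1/√(1 − 0.750²) = 1.5119
Δt' = γ(Δt − vΔx/c²) = 1.5119 × (32.8 μs − 0.750×7640 m / (2.998×10^8 m/s))
= 1.5119 × (13.687 μs) = 20.7 μs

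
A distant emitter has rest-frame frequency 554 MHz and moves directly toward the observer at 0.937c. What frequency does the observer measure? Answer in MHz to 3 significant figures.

Relativistic Doppler: f_obs = f_src √((1+β)/(1−β))
= 554 × √(1.9370/0.063000) = 554 × 5.5449 = 3070 MHz

f_obs ≈ 3070 MHz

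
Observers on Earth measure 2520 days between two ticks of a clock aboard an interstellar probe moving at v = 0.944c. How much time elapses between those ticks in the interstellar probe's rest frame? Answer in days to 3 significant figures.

γ = 1/√(1 − 0.944²) = 3.0308
Proper time: τ₀ = Δt/γ = 2520/3.0308 = 831 days

τ₀ ≈ 831 days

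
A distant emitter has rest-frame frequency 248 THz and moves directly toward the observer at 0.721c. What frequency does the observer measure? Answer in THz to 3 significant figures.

Relativistic Doppler: f_obs = f_src √((1+β)/(1−β))
= 248 × √(1.7210/0.27900) = 248 × 2.4836 = 616 THz

f_obs ≈ 616 THz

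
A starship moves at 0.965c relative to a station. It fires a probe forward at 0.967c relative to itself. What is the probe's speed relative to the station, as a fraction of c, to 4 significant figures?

u ≈ 0.9994c

Relativistic velocity addition: u = (u' + v)/(1 + u'v/c²)
= (0.967 + 0.965)/(1 + 0.967×0.965) = 1.932/1.93315 = 0.9994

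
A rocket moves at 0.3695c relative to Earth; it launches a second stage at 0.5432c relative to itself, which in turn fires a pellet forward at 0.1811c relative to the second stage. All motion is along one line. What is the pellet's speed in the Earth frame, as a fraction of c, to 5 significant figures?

Compose boost 2: (0.5432 + 0.3695)/(1 + 0.5432×0.3695) = 0.91270/1.200712 = 0.7601321
Compose boost 3: (0.1811 + 0.7601321)/(1 + 0.1811×0.7601321) = 0.9412321/1.137660 = 0.82734

u ≈ 0.82734c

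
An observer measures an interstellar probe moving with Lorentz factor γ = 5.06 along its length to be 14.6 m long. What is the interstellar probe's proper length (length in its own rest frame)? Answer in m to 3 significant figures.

γ = 5.06 (given)
L₀ = γL = 5.06 × 14.6 = 73.9 m

L₀ ≈ 73.9 m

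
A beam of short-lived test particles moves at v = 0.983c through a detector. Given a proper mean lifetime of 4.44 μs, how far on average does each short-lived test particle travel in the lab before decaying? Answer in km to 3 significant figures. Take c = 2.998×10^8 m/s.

d ≈ 7.13 km

γ = 1/√(1 − 0.983²) = 5.4465
Dilated lifetime: Δt = γτ₀ = 5.4465 × 4.44 μs = 24.182 μs
d = vΔt = 0.983c × 24.182 μs = 2.9470×10^8 m/s × 2.4182×10^-5 s = 7.13 km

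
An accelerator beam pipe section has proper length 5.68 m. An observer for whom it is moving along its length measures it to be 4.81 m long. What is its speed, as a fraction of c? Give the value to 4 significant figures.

β ≈ 0.5319

γ = L₀/L = 5.68/4.81 = 1.18087
β = √(1 − 1/γ²) = 0.5319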